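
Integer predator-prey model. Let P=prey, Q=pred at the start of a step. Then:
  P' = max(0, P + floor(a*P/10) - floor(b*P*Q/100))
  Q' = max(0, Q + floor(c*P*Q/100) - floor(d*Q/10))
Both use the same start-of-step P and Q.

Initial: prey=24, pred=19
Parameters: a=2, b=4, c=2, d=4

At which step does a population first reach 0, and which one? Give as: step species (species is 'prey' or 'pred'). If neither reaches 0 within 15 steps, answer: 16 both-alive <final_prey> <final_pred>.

Step 1: prey: 24+4-18=10; pred: 19+9-7=21
Step 2: prey: 10+2-8=4; pred: 21+4-8=17
Step 3: prey: 4+0-2=2; pred: 17+1-6=12
Step 4: prey: 2+0-0=2; pred: 12+0-4=8
Step 5: prey: 2+0-0=2; pred: 8+0-3=5
Step 6: prey: 2+0-0=2; pred: 5+0-2=3
Step 7: prey: 2+0-0=2; pred: 3+0-1=2
Step 8: prey: 2+0-0=2; pred: 2+0-0=2
Steps 9-15: state stable at prey=2, pred=2 (no change)
No extinction within 15 steps

Answer: 16 both-alive 2 2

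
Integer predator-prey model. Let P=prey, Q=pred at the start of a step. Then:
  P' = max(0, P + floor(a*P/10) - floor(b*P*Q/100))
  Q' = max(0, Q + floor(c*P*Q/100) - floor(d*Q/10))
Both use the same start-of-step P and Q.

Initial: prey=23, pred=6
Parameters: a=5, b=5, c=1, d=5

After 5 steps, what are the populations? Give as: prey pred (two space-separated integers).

Answer: 92 4

Derivation:
Step 1: prey: 23+11-6=28; pred: 6+1-3=4
Step 2: prey: 28+14-5=37; pred: 4+1-2=3
Step 3: prey: 37+18-5=50; pred: 3+1-1=3
Step 4: prey: 50+25-7=68; pred: 3+1-1=3
Step 5: prey: 68+34-10=92; pred: 3+2-1=4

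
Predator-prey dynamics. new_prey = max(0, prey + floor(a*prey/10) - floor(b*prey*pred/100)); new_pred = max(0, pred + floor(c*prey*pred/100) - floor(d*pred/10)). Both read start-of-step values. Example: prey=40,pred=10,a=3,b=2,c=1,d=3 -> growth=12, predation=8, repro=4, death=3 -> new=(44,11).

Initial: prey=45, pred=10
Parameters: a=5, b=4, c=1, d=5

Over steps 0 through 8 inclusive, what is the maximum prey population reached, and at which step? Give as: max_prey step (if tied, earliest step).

Step 1: prey: 45+22-18=49; pred: 10+4-5=9
Step 2: prey: 49+24-17=56; pred: 9+4-4=9
Step 3: prey: 56+28-20=64; pred: 9+5-4=10
Step 4: prey: 64+32-25=71; pred: 10+6-5=11
Step 5: prey: 71+35-31=75; pred: 11+7-5=13
Step 6: prey: 75+37-39=73; pred: 13+9-6=16
Step 7: prey: 73+36-46=63; pred: 16+11-8=19
Step 8: prey: 63+31-47=47; pred: 19+11-9=21
Max prey = 75 at step 5

Answer: 75 5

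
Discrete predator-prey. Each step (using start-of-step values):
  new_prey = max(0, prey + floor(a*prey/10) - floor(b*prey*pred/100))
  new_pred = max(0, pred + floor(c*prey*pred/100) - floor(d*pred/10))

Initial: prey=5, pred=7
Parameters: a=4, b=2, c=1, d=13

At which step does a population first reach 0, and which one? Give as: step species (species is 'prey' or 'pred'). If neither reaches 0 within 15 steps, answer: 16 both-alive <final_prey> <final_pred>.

Answer: 1 pred

Derivation:
Step 1: prey: 5+2-0=7; pred: 7+0-9=0
First extinction: pred at step 1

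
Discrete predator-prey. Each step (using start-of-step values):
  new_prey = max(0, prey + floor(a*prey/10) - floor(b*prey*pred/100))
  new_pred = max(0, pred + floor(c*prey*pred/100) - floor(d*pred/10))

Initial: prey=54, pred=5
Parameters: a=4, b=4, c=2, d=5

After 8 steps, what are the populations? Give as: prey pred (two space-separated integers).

Step 1: prey: 54+21-10=65; pred: 5+5-2=8
Step 2: prey: 65+26-20=71; pred: 8+10-4=14
Step 3: prey: 71+28-39=60; pred: 14+19-7=26
Step 4: prey: 60+24-62=22; pred: 26+31-13=44
Step 5: prey: 22+8-38=0; pred: 44+19-22=41
Step 6: prey: 0+0-0=0; pred: 41+0-20=21
Step 7: prey: 0+0-0=0; pred: 21+0-10=11
Step 8: prey: 0+0-0=0; pred: 11+0-5=6

Answer: 0 6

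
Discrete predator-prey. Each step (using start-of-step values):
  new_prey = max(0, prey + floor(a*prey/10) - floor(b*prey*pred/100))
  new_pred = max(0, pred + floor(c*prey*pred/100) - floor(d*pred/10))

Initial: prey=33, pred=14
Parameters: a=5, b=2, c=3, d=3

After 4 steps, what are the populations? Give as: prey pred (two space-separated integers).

Step 1: prey: 33+16-9=40; pred: 14+13-4=23
Step 2: prey: 40+20-18=42; pred: 23+27-6=44
Step 3: prey: 42+21-36=27; pred: 44+55-13=86
Step 4: prey: 27+13-46=0; pred: 86+69-25=130

Answer: 0 130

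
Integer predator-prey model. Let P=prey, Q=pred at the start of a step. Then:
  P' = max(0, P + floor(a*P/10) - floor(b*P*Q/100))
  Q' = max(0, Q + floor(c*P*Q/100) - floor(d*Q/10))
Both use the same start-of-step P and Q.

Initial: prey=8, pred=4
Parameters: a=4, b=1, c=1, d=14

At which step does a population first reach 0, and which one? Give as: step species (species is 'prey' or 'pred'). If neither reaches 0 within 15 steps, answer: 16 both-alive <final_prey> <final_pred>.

Step 1: prey: 8+3-0=11; pred: 4+0-5=0
First extinction: pred at step 1

Answer: 1 pred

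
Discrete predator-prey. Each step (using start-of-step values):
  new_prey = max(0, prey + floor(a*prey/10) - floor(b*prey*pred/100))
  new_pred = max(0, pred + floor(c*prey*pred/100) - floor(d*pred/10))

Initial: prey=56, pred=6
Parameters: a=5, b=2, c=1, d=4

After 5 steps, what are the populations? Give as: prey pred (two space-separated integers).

Step 1: prey: 56+28-6=78; pred: 6+3-2=7
Step 2: prey: 78+39-10=107; pred: 7+5-2=10
Step 3: prey: 107+53-21=139; pred: 10+10-4=16
Step 4: prey: 139+69-44=164; pred: 16+22-6=32
Step 5: prey: 164+82-104=142; pred: 32+52-12=72

Answer: 142 72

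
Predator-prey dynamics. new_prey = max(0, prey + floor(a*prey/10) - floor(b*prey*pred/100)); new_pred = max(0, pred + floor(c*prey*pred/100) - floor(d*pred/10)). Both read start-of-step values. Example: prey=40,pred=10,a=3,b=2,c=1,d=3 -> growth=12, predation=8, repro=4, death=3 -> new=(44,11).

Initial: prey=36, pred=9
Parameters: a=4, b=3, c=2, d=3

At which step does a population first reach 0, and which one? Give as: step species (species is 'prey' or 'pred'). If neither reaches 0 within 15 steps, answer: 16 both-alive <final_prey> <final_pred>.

Step 1: prey: 36+14-9=41; pred: 9+6-2=13
Step 2: prey: 41+16-15=42; pred: 13+10-3=20
Step 3: prey: 42+16-25=33; pred: 20+16-6=30
Step 4: prey: 33+13-29=17; pred: 30+19-9=40
Step 5: prey: 17+6-20=3; pred: 40+13-12=41
Step 6: prey: 3+1-3=1; pred: 41+2-12=31
Step 7: prey: 1+0-0=1; pred: 31+0-9=22
Step 8: prey: 1+0-0=1; pred: 22+0-6=16
Step 9: prey: 1+0-0=1; pred: 16+0-4=12
Step 10: prey: 1+0-0=1; pred: 12+0-3=9
Step 11: prey: 1+0-0=1; pred: 9+0-2=7
Step 12: prey: 1+0-0=1; pred: 7+0-2=5
Step 13: prey: 1+0-0=1; pred: 5+0-1=4
Step 14: prey: 1+0-0=1; pred: 4+0-1=3
Step 15: prey: 1+0-0=1; pred: 3+0-0=3
No extinction within 15 steps

Answer: 16 both-alive 1 3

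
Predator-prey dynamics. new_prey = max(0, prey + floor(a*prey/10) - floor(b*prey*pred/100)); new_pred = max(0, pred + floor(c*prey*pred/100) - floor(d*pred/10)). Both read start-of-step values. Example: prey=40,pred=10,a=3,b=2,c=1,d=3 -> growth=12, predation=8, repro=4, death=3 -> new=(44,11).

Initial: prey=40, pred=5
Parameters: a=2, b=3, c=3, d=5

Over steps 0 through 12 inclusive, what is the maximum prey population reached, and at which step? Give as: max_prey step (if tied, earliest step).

Step 1: prey: 40+8-6=42; pred: 5+6-2=9
Step 2: prey: 42+8-11=39; pred: 9+11-4=16
Step 3: prey: 39+7-18=28; pred: 16+18-8=26
Step 4: prey: 28+5-21=12; pred: 26+21-13=34
Step 5: prey: 12+2-12=2; pred: 34+12-17=29
Step 6: prey: 2+0-1=1; pred: 29+1-14=16
Step 7: prey: 1+0-0=1; pred: 16+0-8=8
Step 8: prey: 1+0-0=1; pred: 8+0-4=4
Step 9: prey: 1+0-0=1; pred: 4+0-2=2
Step 10: prey: 1+0-0=1; pred: 2+0-1=1
Step 11: prey: 1+0-0=1; pred: 1+0-0=1
Step 12: prey: 1+0-0=1; pred: 1+0-0=1
Max prey = 42 at step 1

Answer: 42 1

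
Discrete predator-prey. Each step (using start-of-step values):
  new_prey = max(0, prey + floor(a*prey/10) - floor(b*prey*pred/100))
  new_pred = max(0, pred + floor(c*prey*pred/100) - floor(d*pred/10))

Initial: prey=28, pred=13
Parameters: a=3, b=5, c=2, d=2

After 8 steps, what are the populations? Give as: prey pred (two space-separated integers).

Step 1: prey: 28+8-18=18; pred: 13+7-2=18
Step 2: prey: 18+5-16=7; pred: 18+6-3=21
Step 3: prey: 7+2-7=2; pred: 21+2-4=19
Step 4: prey: 2+0-1=1; pred: 19+0-3=16
Step 5: prey: 1+0-0=1; pred: 16+0-3=13
Step 6: prey: 1+0-0=1; pred: 13+0-2=11
Step 7: prey: 1+0-0=1; pred: 11+0-2=9
Step 8: prey: 1+0-0=1; pred: 9+0-1=8

Answer: 1 8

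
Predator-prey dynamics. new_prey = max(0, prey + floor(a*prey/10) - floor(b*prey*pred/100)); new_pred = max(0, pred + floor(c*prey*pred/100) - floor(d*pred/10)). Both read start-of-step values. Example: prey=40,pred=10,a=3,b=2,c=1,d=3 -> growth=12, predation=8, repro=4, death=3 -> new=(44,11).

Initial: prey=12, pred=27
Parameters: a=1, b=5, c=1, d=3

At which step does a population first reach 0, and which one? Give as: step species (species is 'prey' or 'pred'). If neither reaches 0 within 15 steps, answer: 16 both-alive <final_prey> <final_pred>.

Step 1: prey: 12+1-16=0; pred: 27+3-8=22
First extinction: prey at step 1

Answer: 1 prey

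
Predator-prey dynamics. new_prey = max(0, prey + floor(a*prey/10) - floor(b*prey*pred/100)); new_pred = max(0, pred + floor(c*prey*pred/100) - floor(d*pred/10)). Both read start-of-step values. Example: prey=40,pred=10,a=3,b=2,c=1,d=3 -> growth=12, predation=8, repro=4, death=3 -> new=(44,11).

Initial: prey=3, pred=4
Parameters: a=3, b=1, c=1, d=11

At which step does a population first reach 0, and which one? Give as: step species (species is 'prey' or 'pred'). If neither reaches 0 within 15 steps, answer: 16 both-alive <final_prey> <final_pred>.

Answer: 1 pred

Derivation:
Step 1: prey: 3+0-0=3; pred: 4+0-4=0
First extinction: pred at step 1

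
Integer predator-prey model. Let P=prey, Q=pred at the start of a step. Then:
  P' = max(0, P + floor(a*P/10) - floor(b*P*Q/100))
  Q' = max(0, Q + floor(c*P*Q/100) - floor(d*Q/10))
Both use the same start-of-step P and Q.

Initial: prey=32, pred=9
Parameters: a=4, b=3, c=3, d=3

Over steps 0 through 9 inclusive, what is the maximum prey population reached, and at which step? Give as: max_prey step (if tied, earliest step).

Answer: 36 1

Derivation:
Step 1: prey: 32+12-8=36; pred: 9+8-2=15
Step 2: prey: 36+14-16=34; pred: 15+16-4=27
Step 3: prey: 34+13-27=20; pred: 27+27-8=46
Step 4: prey: 20+8-27=1; pred: 46+27-13=60
Step 5: prey: 1+0-1=0; pred: 60+1-18=43
Step 6: prey: 0+0-0=0; pred: 43+0-12=31
Step 7: prey: 0+0-0=0; pred: 31+0-9=22
Step 8: prey: 0+0-0=0; pred: 22+0-6=16
Step 9: prey: 0+0-0=0; pred: 16+0-4=12
Max prey = 36 at step 1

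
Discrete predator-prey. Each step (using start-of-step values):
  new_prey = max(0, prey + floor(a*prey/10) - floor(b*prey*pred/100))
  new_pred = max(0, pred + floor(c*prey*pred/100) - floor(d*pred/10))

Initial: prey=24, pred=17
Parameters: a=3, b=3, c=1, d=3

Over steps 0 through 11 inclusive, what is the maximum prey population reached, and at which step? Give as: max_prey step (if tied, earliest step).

Step 1: prey: 24+7-12=19; pred: 17+4-5=16
Step 2: prey: 19+5-9=15; pred: 16+3-4=15
Step 3: prey: 15+4-6=13; pred: 15+2-4=13
Step 4: prey: 13+3-5=11; pred: 13+1-3=11
Step 5: prey: 11+3-3=11; pred: 11+1-3=9
Step 6: prey: 11+3-2=12; pred: 9+0-2=7
Step 7: prey: 12+3-2=13; pred: 7+0-2=5
Step 8: prey: 13+3-1=15; pred: 5+0-1=4
Step 9: prey: 15+4-1=18; pred: 4+0-1=3
Step 10: prey: 18+5-1=22; pred: 3+0-0=3
Step 11: prey: 22+6-1=27; pred: 3+0-0=3
Max prey = 27 at step 11

Answer: 27 11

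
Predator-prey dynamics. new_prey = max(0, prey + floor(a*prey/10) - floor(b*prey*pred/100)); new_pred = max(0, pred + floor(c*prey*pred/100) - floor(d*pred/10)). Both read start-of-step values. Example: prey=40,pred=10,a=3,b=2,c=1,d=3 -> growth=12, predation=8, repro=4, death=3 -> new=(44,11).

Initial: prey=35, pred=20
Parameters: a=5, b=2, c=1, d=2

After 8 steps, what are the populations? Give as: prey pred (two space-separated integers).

Step 1: prey: 35+17-14=38; pred: 20+7-4=23
Step 2: prey: 38+19-17=40; pred: 23+8-4=27
Step 3: prey: 40+20-21=39; pred: 27+10-5=32
Step 4: prey: 39+19-24=34; pred: 32+12-6=38
Step 5: prey: 34+17-25=26; pred: 38+12-7=43
Step 6: prey: 26+13-22=17; pred: 43+11-8=46
Step 7: prey: 17+8-15=10; pred: 46+7-9=44
Step 8: prey: 10+5-8=7; pred: 44+4-8=40

Answer: 7 40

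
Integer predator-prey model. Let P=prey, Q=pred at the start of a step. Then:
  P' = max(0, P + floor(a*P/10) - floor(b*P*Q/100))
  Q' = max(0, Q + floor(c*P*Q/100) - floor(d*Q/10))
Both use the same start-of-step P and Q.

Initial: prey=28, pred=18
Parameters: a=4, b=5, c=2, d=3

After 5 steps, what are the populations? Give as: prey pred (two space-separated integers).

Answer: 1 10

Derivation:
Step 1: prey: 28+11-25=14; pred: 18+10-5=23
Step 2: prey: 14+5-16=3; pred: 23+6-6=23
Step 3: prey: 3+1-3=1; pred: 23+1-6=18
Step 4: prey: 1+0-0=1; pred: 18+0-5=13
Step 5: prey: 1+0-0=1; pred: 13+0-3=10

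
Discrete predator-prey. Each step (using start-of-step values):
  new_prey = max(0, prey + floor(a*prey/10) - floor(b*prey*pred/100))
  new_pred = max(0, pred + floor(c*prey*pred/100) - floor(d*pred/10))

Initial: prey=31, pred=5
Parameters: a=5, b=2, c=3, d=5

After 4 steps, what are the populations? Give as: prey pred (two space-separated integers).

Step 1: prey: 31+15-3=43; pred: 5+4-2=7
Step 2: prey: 43+21-6=58; pred: 7+9-3=13
Step 3: prey: 58+29-15=72; pred: 13+22-6=29
Step 4: prey: 72+36-41=67; pred: 29+62-14=77

Answer: 67 77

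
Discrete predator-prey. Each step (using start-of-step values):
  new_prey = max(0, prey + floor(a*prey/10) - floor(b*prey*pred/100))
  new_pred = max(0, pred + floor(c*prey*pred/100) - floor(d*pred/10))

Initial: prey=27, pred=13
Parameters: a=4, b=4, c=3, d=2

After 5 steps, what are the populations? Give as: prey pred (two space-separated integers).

Step 1: prey: 27+10-14=23; pred: 13+10-2=21
Step 2: prey: 23+9-19=13; pred: 21+14-4=31
Step 3: prey: 13+5-16=2; pred: 31+12-6=37
Step 4: prey: 2+0-2=0; pred: 37+2-7=32
Step 5: prey: 0+0-0=0; pred: 32+0-6=26

Answer: 0 26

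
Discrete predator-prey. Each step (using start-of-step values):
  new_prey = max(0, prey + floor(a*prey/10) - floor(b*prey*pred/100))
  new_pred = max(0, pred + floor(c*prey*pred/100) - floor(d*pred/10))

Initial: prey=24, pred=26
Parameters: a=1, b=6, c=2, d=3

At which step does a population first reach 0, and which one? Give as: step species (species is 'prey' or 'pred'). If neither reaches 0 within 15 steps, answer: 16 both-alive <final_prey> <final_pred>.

Answer: 1 prey

Derivation:
Step 1: prey: 24+2-37=0; pred: 26+12-7=31
First extinction: prey at step 1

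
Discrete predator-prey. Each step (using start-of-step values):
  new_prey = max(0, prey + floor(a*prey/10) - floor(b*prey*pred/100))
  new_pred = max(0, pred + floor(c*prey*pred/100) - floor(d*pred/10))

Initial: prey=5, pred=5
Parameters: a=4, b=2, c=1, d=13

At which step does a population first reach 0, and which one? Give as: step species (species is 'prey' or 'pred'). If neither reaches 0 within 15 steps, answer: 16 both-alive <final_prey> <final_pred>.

Step 1: prey: 5+2-0=7; pred: 5+0-6=0
First extinction: pred at step 1

Answer: 1 pred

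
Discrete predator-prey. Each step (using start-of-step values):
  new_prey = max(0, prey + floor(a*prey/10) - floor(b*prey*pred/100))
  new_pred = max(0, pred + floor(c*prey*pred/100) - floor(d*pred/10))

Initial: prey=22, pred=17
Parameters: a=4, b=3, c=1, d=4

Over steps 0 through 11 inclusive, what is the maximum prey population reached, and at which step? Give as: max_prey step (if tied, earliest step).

Step 1: prey: 22+8-11=19; pred: 17+3-6=14
Step 2: prey: 19+7-7=19; pred: 14+2-5=11
Step 3: prey: 19+7-6=20; pred: 11+2-4=9
Step 4: prey: 20+8-5=23; pred: 9+1-3=7
Step 5: prey: 23+9-4=28; pred: 7+1-2=6
Step 6: prey: 28+11-5=34; pred: 6+1-2=5
Step 7: prey: 34+13-5=42; pred: 5+1-2=4
Step 8: prey: 42+16-5=53; pred: 4+1-1=4
Step 9: prey: 53+21-6=68; pred: 4+2-1=5
Step 10: prey: 68+27-10=85; pred: 5+3-2=6
Step 11: prey: 85+34-15=104; pred: 6+5-2=9
Max prey = 104 at step 11

Answer: 104 11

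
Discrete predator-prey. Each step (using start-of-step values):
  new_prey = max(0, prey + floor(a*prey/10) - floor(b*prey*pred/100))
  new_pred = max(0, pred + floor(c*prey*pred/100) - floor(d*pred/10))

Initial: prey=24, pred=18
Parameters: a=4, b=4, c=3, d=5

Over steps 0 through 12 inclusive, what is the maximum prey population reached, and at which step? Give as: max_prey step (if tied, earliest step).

Step 1: prey: 24+9-17=16; pred: 18+12-9=21
Step 2: prey: 16+6-13=9; pred: 21+10-10=21
Step 3: prey: 9+3-7=5; pred: 21+5-10=16
Step 4: prey: 5+2-3=4; pred: 16+2-8=10
Step 5: prey: 4+1-1=4; pred: 10+1-5=6
Step 6: prey: 4+1-0=5; pred: 6+0-3=3
Step 7: prey: 5+2-0=7; pred: 3+0-1=2
Step 8: prey: 7+2-0=9; pred: 2+0-1=1
Step 9: prey: 9+3-0=12; pred: 1+0-0=1
Step 10: prey: 12+4-0=16; pred: 1+0-0=1
Step 11: prey: 16+6-0=22; pred: 1+0-0=1
Step 12: prey: 22+8-0=30; pred: 1+0-0=1
Max prey = 30 at step 12

Answer: 30 12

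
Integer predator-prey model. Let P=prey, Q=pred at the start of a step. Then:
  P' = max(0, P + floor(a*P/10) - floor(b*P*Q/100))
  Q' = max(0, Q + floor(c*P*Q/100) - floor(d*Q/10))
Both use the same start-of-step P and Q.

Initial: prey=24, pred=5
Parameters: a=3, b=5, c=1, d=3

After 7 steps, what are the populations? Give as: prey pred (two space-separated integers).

Step 1: prey: 24+7-6=25; pred: 5+1-1=5
Step 2: prey: 25+7-6=26; pred: 5+1-1=5
Step 3: prey: 26+7-6=27; pred: 5+1-1=5
Step 4: prey: 27+8-6=29; pred: 5+1-1=5
Step 5: prey: 29+8-7=30; pred: 5+1-1=5
Step 6: prey: 30+9-7=32; pred: 5+1-1=5
Step 7: prey: 32+9-8=33; pred: 5+1-1=5

Answer: 33 5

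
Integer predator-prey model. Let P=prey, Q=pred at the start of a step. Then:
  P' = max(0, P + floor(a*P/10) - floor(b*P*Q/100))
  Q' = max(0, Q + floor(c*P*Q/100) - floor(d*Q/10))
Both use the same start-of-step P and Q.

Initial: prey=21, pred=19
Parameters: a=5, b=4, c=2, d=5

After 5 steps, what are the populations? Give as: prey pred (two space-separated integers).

Answer: 20 6

Derivation:
Step 1: prey: 21+10-15=16; pred: 19+7-9=17
Step 2: prey: 16+8-10=14; pred: 17+5-8=14
Step 3: prey: 14+7-7=14; pred: 14+3-7=10
Step 4: prey: 14+7-5=16; pred: 10+2-5=7
Step 5: prey: 16+8-4=20; pred: 7+2-3=6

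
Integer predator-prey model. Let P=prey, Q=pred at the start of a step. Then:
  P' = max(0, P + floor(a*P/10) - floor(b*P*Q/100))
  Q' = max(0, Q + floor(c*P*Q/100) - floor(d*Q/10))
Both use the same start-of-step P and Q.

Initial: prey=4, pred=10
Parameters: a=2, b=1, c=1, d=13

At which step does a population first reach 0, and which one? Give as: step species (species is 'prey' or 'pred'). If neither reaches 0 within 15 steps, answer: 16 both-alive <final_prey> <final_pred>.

Answer: 1 pred

Derivation:
Step 1: prey: 4+0-0=4; pred: 10+0-13=0
First extinction: pred at step 1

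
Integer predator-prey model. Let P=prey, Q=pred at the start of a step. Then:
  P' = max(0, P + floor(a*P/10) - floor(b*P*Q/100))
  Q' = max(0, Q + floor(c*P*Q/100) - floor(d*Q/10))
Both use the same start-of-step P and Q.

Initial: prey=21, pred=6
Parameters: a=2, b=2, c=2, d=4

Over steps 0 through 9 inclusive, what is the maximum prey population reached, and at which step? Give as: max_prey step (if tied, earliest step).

Step 1: prey: 21+4-2=23; pred: 6+2-2=6
Step 2: prey: 23+4-2=25; pred: 6+2-2=6
Step 3: prey: 25+5-3=27; pred: 6+3-2=7
Step 4: prey: 27+5-3=29; pred: 7+3-2=8
Step 5: prey: 29+5-4=30; pred: 8+4-3=9
Step 6: prey: 30+6-5=31; pred: 9+5-3=11
Step 7: prey: 31+6-6=31; pred: 11+6-4=13
Step 8: prey: 31+6-8=29; pred: 13+8-5=16
Step 9: prey: 29+5-9=25; pred: 16+9-6=19
Max prey = 31 at step 6

Answer: 31 6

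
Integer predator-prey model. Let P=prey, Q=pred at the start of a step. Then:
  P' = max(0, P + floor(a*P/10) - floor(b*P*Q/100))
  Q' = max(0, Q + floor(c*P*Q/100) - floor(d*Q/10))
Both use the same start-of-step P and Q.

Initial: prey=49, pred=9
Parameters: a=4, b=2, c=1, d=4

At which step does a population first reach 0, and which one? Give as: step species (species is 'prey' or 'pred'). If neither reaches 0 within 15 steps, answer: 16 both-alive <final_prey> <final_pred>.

Step 1: prey: 49+19-8=60; pred: 9+4-3=10
Step 2: prey: 60+24-12=72; pred: 10+6-4=12
Step 3: prey: 72+28-17=83; pred: 12+8-4=16
Step 4: prey: 83+33-26=90; pred: 16+13-6=23
Step 5: prey: 90+36-41=85; pred: 23+20-9=34
Step 6: prey: 85+34-57=62; pred: 34+28-13=49
Step 7: prey: 62+24-60=26; pred: 49+30-19=60
Step 8: prey: 26+10-31=5; pred: 60+15-24=51
Step 9: prey: 5+2-5=2; pred: 51+2-20=33
Step 10: prey: 2+0-1=1; pred: 33+0-13=20
Step 11: prey: 1+0-0=1; pred: 20+0-8=12
Step 12: prey: 1+0-0=1; pred: 12+0-4=8
Step 13: prey: 1+0-0=1; pred: 8+0-3=5
Step 14: prey: 1+0-0=1; pred: 5+0-2=3
Step 15: prey: 1+0-0=1; pred: 3+0-1=2
No extinction within 15 steps

Answer: 16 both-alive 1 2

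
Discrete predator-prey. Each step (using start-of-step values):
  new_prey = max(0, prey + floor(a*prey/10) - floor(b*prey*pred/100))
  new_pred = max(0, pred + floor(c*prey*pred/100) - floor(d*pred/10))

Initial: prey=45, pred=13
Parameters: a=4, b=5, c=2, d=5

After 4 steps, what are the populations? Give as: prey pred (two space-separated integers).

Step 1: prey: 45+18-29=34; pred: 13+11-6=18
Step 2: prey: 34+13-30=17; pred: 18+12-9=21
Step 3: prey: 17+6-17=6; pred: 21+7-10=18
Step 4: prey: 6+2-5=3; pred: 18+2-9=11

Answer: 3 11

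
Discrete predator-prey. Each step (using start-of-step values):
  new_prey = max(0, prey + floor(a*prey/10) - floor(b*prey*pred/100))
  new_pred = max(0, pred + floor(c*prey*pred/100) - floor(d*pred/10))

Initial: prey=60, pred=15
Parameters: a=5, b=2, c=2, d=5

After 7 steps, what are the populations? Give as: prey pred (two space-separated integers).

Answer: 0 15

Derivation:
Step 1: prey: 60+30-18=72; pred: 15+18-7=26
Step 2: prey: 72+36-37=71; pred: 26+37-13=50
Step 3: prey: 71+35-71=35; pred: 50+71-25=96
Step 4: prey: 35+17-67=0; pred: 96+67-48=115
Step 5: prey: 0+0-0=0; pred: 115+0-57=58
Step 6: prey: 0+0-0=0; pred: 58+0-29=29
Step 7: prey: 0+0-0=0; pred: 29+0-14=15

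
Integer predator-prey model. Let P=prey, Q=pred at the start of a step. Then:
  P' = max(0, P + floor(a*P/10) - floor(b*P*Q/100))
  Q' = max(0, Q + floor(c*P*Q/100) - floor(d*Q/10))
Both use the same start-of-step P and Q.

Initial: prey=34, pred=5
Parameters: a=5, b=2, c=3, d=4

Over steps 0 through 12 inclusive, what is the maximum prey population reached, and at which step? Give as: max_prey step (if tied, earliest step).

Answer: 77 3

Derivation:
Step 1: prey: 34+17-3=48; pred: 5+5-2=8
Step 2: prey: 48+24-7=65; pred: 8+11-3=16
Step 3: prey: 65+32-20=77; pred: 16+31-6=41
Step 4: prey: 77+38-63=52; pred: 41+94-16=119
Step 5: prey: 52+26-123=0; pred: 119+185-47=257
Step 6: prey: 0+0-0=0; pred: 257+0-102=155
Step 7: prey: 0+0-0=0; pred: 155+0-62=93
Step 8: prey: 0+0-0=0; pred: 93+0-37=56
Step 9: prey: 0+0-0=0; pred: 56+0-22=34
Step 10: prey: 0+0-0=0; pred: 34+0-13=21
Step 11: prey: 0+0-0=0; pred: 21+0-8=13
Step 12: prey: 0+0-0=0; pred: 13+0-5=8
Max prey = 77 at step 3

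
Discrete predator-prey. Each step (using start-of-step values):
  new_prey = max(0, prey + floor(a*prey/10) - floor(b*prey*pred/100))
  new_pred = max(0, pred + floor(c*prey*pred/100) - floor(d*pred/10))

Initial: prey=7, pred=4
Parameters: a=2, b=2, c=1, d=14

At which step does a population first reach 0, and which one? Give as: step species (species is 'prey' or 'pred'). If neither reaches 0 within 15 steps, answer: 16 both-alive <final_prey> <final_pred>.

Step 1: prey: 7+1-0=8; pred: 4+0-5=0
First extinction: pred at step 1

Answer: 1 pred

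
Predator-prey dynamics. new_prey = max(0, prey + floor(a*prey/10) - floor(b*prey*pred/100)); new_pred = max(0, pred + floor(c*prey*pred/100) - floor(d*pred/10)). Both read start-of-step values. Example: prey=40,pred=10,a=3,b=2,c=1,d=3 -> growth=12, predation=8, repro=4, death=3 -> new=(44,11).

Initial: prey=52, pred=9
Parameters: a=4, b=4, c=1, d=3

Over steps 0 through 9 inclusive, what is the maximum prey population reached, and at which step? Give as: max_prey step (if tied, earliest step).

Step 1: prey: 52+20-18=54; pred: 9+4-2=11
Step 2: prey: 54+21-23=52; pred: 11+5-3=13
Step 3: prey: 52+20-27=45; pred: 13+6-3=16
Step 4: prey: 45+18-28=35; pred: 16+7-4=19
Step 5: prey: 35+14-26=23; pred: 19+6-5=20
Step 6: prey: 23+9-18=14; pred: 20+4-6=18
Step 7: prey: 14+5-10=9; pred: 18+2-5=15
Step 8: prey: 9+3-5=7; pred: 15+1-4=12
Step 9: prey: 7+2-3=6; pred: 12+0-3=9
Max prey = 54 at step 1

Answer: 54 1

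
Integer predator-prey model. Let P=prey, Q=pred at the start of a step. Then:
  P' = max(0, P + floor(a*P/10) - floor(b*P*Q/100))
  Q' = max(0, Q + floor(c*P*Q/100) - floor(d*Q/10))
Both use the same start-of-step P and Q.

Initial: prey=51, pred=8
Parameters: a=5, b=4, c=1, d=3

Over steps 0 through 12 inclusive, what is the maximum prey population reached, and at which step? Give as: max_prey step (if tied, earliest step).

Step 1: prey: 51+25-16=60; pred: 8+4-2=10
Step 2: prey: 60+30-24=66; pred: 10+6-3=13
Step 3: prey: 66+33-34=65; pred: 13+8-3=18
Step 4: prey: 65+32-46=51; pred: 18+11-5=24
Step 5: prey: 51+25-48=28; pred: 24+12-7=29
Step 6: prey: 28+14-32=10; pred: 29+8-8=29
Step 7: prey: 10+5-11=4; pred: 29+2-8=23
Step 8: prey: 4+2-3=3; pred: 23+0-6=17
Step 9: prey: 3+1-2=2; pred: 17+0-5=12
Step 10: prey: 2+1-0=3; pred: 12+0-3=9
Step 11: prey: 3+1-1=3; pred: 9+0-2=7
Step 12: prey: 3+1-0=4; pred: 7+0-2=5
Max prey = 66 at step 2

Answer: 66 2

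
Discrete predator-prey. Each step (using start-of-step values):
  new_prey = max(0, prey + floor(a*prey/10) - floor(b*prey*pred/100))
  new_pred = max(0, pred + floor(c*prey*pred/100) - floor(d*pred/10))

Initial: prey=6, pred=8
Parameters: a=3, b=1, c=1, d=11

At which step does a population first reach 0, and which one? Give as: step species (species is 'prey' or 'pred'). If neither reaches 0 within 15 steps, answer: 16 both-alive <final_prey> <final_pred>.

Answer: 1 pred

Derivation:
Step 1: prey: 6+1-0=7; pred: 8+0-8=0
First extinction: pred at step 1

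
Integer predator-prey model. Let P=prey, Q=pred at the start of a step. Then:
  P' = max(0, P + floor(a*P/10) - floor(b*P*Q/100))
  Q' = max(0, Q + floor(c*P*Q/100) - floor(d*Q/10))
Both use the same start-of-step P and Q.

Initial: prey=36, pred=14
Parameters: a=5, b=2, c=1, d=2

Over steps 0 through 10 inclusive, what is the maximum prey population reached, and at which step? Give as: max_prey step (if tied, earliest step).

Answer: 57 3

Derivation:
Step 1: prey: 36+18-10=44; pred: 14+5-2=17
Step 2: prey: 44+22-14=52; pred: 17+7-3=21
Step 3: prey: 52+26-21=57; pred: 21+10-4=27
Step 4: prey: 57+28-30=55; pred: 27+15-5=37
Step 5: prey: 55+27-40=42; pred: 37+20-7=50
Step 6: prey: 42+21-42=21; pred: 50+21-10=61
Step 7: prey: 21+10-25=6; pred: 61+12-12=61
Step 8: prey: 6+3-7=2; pred: 61+3-12=52
Step 9: prey: 2+1-2=1; pred: 52+1-10=43
Step 10: prey: 1+0-0=1; pred: 43+0-8=35
Max prey = 57 at step 3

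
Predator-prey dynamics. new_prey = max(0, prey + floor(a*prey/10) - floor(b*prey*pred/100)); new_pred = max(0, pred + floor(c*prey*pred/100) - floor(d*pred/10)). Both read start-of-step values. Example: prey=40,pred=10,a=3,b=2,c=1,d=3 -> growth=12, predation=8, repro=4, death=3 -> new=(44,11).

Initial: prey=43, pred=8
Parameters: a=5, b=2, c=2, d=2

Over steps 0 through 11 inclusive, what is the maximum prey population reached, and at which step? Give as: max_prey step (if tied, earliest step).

Answer: 72 2

Derivation:
Step 1: prey: 43+21-6=58; pred: 8+6-1=13
Step 2: prey: 58+29-15=72; pred: 13+15-2=26
Step 3: prey: 72+36-37=71; pred: 26+37-5=58
Step 4: prey: 71+35-82=24; pred: 58+82-11=129
Step 5: prey: 24+12-61=0; pred: 129+61-25=165
Step 6: prey: 0+0-0=0; pred: 165+0-33=132
Step 7: prey: 0+0-0=0; pred: 132+0-26=106
Step 8: prey: 0+0-0=0; pred: 106+0-21=85
Step 9: prey: 0+0-0=0; pred: 85+0-17=68
Step 10: prey: 0+0-0=0; pred: 68+0-13=55
Step 11: prey: 0+0-0=0; pred: 55+0-11=44
Max prey = 72 at step 2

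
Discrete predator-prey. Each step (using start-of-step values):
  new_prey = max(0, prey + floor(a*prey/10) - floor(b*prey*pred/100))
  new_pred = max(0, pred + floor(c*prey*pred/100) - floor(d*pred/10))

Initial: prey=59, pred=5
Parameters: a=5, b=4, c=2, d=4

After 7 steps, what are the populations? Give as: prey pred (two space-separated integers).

Step 1: prey: 59+29-11=77; pred: 5+5-2=8
Step 2: prey: 77+38-24=91; pred: 8+12-3=17
Step 3: prey: 91+45-61=75; pred: 17+30-6=41
Step 4: prey: 75+37-123=0; pred: 41+61-16=86
Step 5: prey: 0+0-0=0; pred: 86+0-34=52
Step 6: prey: 0+0-0=0; pred: 52+0-20=32
Step 7: prey: 0+0-0=0; pred: 32+0-12=20

Answer: 0 20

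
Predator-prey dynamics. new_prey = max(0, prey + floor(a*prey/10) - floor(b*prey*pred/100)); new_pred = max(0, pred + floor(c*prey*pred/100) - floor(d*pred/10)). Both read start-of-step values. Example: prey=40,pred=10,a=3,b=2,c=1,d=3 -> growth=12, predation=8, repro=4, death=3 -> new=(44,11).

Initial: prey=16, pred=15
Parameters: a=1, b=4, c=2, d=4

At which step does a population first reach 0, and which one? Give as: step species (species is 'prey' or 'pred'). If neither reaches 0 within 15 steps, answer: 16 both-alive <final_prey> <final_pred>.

Step 1: prey: 16+1-9=8; pred: 15+4-6=13
Step 2: prey: 8+0-4=4; pred: 13+2-5=10
Step 3: prey: 4+0-1=3; pred: 10+0-4=6
Step 4: prey: 3+0-0=3; pred: 6+0-2=4
Step 5: prey: 3+0-0=3; pred: 4+0-1=3
Step 6: prey: 3+0-0=3; pred: 3+0-1=2
Step 7: prey: 3+0-0=3; pred: 2+0-0=2
Steps 8-15: state stable at prey=3, pred=2 (no change)
No extinction within 15 steps

Answer: 16 both-alive 3 2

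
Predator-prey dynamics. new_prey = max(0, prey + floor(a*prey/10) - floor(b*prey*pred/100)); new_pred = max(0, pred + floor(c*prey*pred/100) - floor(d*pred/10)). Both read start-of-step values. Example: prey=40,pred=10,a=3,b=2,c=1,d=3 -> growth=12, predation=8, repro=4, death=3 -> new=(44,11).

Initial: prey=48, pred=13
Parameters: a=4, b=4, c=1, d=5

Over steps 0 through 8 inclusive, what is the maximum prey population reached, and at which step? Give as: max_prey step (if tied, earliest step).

Answer: 64 8

Derivation:
Step 1: prey: 48+19-24=43; pred: 13+6-6=13
Step 2: prey: 43+17-22=38; pred: 13+5-6=12
Step 3: prey: 38+15-18=35; pred: 12+4-6=10
Step 4: prey: 35+14-14=35; pred: 10+3-5=8
Step 5: prey: 35+14-11=38; pred: 8+2-4=6
Step 6: prey: 38+15-9=44; pred: 6+2-3=5
Step 7: prey: 44+17-8=53; pred: 5+2-2=5
Step 8: prey: 53+21-10=64; pred: 5+2-2=5
Max prey = 64 at step 8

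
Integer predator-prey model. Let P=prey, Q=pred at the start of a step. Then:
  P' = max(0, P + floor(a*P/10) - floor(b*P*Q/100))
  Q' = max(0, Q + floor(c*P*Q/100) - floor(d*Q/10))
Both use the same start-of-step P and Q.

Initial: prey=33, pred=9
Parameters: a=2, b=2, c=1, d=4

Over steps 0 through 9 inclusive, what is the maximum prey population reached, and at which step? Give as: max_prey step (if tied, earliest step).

Step 1: prey: 33+6-5=34; pred: 9+2-3=8
Step 2: prey: 34+6-5=35; pred: 8+2-3=7
Step 3: prey: 35+7-4=38; pred: 7+2-2=7
Step 4: prey: 38+7-5=40; pred: 7+2-2=7
Step 5: prey: 40+8-5=43; pred: 7+2-2=7
Step 6: prey: 43+8-6=45; pred: 7+3-2=8
Step 7: prey: 45+9-7=47; pred: 8+3-3=8
Step 8: prey: 47+9-7=49; pred: 8+3-3=8
Step 9: prey: 49+9-7=51; pred: 8+3-3=8
Max prey = 51 at step 9

Answer: 51 9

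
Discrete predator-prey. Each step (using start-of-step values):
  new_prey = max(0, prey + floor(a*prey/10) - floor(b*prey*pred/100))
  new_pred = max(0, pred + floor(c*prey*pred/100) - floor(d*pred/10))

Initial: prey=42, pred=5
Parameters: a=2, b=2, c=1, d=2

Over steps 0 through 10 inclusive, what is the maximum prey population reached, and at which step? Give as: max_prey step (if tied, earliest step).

Answer: 54 4

Derivation:
Step 1: prey: 42+8-4=46; pred: 5+2-1=6
Step 2: prey: 46+9-5=50; pred: 6+2-1=7
Step 3: prey: 50+10-7=53; pred: 7+3-1=9
Step 4: prey: 53+10-9=54; pred: 9+4-1=12
Step 5: prey: 54+10-12=52; pred: 12+6-2=16
Step 6: prey: 52+10-16=46; pred: 16+8-3=21
Step 7: prey: 46+9-19=36; pred: 21+9-4=26
Step 8: prey: 36+7-18=25; pred: 26+9-5=30
Step 9: prey: 25+5-15=15; pred: 30+7-6=31
Step 10: prey: 15+3-9=9; pred: 31+4-6=29
Max prey = 54 at step 4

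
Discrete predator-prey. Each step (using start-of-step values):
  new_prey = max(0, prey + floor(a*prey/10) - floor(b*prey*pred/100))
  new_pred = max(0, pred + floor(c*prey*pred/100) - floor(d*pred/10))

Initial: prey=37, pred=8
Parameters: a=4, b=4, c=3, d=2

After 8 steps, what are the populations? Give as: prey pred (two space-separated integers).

Answer: 0 22

Derivation:
Step 1: prey: 37+14-11=40; pred: 8+8-1=15
Step 2: prey: 40+16-24=32; pred: 15+18-3=30
Step 3: prey: 32+12-38=6; pred: 30+28-6=52
Step 4: prey: 6+2-12=0; pred: 52+9-10=51
Step 5: prey: 0+0-0=0; pred: 51+0-10=41
Step 6: prey: 0+0-0=0; pred: 41+0-8=33
Step 7: prey: 0+0-0=0; pred: 33+0-6=27
Step 8: prey: 0+0-0=0; pred: 27+0-5=22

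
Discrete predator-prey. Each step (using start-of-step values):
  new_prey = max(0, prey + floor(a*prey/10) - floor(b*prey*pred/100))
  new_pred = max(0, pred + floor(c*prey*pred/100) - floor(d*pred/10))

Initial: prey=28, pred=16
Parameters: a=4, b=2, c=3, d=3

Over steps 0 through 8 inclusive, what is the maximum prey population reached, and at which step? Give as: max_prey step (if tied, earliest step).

Step 1: prey: 28+11-8=31; pred: 16+13-4=25
Step 2: prey: 31+12-15=28; pred: 25+23-7=41
Step 3: prey: 28+11-22=17; pred: 41+34-12=63
Step 4: prey: 17+6-21=2; pred: 63+32-18=77
Step 5: prey: 2+0-3=0; pred: 77+4-23=58
Step 6: prey: 0+0-0=0; pred: 58+0-17=41
Step 7: prey: 0+0-0=0; pred: 41+0-12=29
Step 8: prey: 0+0-0=0; pred: 29+0-8=21
Max prey = 31 at step 1

Answer: 31 1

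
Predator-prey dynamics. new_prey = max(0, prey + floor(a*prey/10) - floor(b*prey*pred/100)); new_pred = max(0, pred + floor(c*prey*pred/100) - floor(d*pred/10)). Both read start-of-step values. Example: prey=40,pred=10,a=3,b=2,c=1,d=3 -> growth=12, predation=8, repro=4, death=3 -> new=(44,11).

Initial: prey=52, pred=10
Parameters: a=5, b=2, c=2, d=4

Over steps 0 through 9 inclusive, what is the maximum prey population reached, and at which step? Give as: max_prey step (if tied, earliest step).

Step 1: prey: 52+26-10=68; pred: 10+10-4=16
Step 2: prey: 68+34-21=81; pred: 16+21-6=31
Step 3: prey: 81+40-50=71; pred: 31+50-12=69
Step 4: prey: 71+35-97=9; pred: 69+97-27=139
Step 5: prey: 9+4-25=0; pred: 139+25-55=109
Step 6: prey: 0+0-0=0; pred: 109+0-43=66
Step 7: prey: 0+0-0=0; pred: 66+0-26=40
Step 8: prey: 0+0-0=0; pred: 40+0-16=24
Step 9: prey: 0+0-0=0; pred: 24+0-9=15
Max prey = 81 at step 2

Answer: 81 2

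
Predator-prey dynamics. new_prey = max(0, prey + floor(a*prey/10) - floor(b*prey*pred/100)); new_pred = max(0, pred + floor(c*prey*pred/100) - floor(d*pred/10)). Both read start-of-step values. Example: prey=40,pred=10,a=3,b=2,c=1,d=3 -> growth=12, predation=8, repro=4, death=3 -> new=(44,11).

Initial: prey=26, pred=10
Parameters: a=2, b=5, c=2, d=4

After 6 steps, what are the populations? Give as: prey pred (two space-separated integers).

Step 1: prey: 26+5-13=18; pred: 10+5-4=11
Step 2: prey: 18+3-9=12; pred: 11+3-4=10
Step 3: prey: 12+2-6=8; pred: 10+2-4=8
Step 4: prey: 8+1-3=6; pred: 8+1-3=6
Step 5: prey: 6+1-1=6; pred: 6+0-2=4
Step 6: prey: 6+1-1=6; pred: 4+0-1=3

Answer: 6 3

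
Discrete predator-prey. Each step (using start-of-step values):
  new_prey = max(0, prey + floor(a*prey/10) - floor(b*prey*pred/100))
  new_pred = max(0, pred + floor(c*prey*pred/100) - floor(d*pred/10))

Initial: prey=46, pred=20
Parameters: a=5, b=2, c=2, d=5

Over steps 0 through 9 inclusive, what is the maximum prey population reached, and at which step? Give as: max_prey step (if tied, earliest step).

Step 1: prey: 46+23-18=51; pred: 20+18-10=28
Step 2: prey: 51+25-28=48; pred: 28+28-14=42
Step 3: prey: 48+24-40=32; pred: 42+40-21=61
Step 4: prey: 32+16-39=9; pred: 61+39-30=70
Step 5: prey: 9+4-12=1; pred: 70+12-35=47
Step 6: prey: 1+0-0=1; pred: 47+0-23=24
Step 7: prey: 1+0-0=1; pred: 24+0-12=12
Step 8: prey: 1+0-0=1; pred: 12+0-6=6
Step 9: prey: 1+0-0=1; pred: 6+0-3=3
Max prey = 51 at step 1

Answer: 51 1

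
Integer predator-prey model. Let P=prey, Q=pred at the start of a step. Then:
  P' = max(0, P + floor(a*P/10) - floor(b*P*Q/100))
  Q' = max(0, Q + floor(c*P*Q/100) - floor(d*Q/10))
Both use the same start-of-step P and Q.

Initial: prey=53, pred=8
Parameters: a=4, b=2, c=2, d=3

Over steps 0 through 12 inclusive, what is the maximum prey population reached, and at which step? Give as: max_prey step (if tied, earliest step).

Answer: 74 2

Derivation:
Step 1: prey: 53+21-8=66; pred: 8+8-2=14
Step 2: prey: 66+26-18=74; pred: 14+18-4=28
Step 3: prey: 74+29-41=62; pred: 28+41-8=61
Step 4: prey: 62+24-75=11; pred: 61+75-18=118
Step 5: prey: 11+4-25=0; pred: 118+25-35=108
Step 6: prey: 0+0-0=0; pred: 108+0-32=76
Step 7: prey: 0+0-0=0; pred: 76+0-22=54
Step 8: prey: 0+0-0=0; pred: 54+0-16=38
Step 9: prey: 0+0-0=0; pred: 38+0-11=27
Step 10: prey: 0+0-0=0; pred: 27+0-8=19
Step 11: prey: 0+0-0=0; pred: 19+0-5=14
Step 12: prey: 0+0-0=0; pred: 14+0-4=10
Max prey = 74 at step 2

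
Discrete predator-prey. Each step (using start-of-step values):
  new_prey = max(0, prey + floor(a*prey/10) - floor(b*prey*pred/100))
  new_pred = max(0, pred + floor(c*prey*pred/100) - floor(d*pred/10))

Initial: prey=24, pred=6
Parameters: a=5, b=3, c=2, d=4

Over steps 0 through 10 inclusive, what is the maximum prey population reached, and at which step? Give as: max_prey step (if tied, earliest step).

Answer: 64 4

Derivation:
Step 1: prey: 24+12-4=32; pred: 6+2-2=6
Step 2: prey: 32+16-5=43; pred: 6+3-2=7
Step 3: prey: 43+21-9=55; pred: 7+6-2=11
Step 4: prey: 55+27-18=64; pred: 11+12-4=19
Step 5: prey: 64+32-36=60; pred: 19+24-7=36
Step 6: prey: 60+30-64=26; pred: 36+43-14=65
Step 7: prey: 26+13-50=0; pred: 65+33-26=72
Step 8: prey: 0+0-0=0; pred: 72+0-28=44
Step 9: prey: 0+0-0=0; pred: 44+0-17=27
Step 10: prey: 0+0-0=0; pred: 27+0-10=17
Max prey = 64 at step 4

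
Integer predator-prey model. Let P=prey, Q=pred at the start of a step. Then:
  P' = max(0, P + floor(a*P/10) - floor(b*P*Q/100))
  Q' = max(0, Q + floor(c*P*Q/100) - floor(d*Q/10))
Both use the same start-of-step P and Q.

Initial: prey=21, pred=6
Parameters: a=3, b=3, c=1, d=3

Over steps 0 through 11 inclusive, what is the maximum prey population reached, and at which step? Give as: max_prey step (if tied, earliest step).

Step 1: prey: 21+6-3=24; pred: 6+1-1=6
Step 2: prey: 24+7-4=27; pred: 6+1-1=6
Step 3: prey: 27+8-4=31; pred: 6+1-1=6
Step 4: prey: 31+9-5=35; pred: 6+1-1=6
Step 5: prey: 35+10-6=39; pred: 6+2-1=7
Step 6: prey: 39+11-8=42; pred: 7+2-2=7
Step 7: prey: 42+12-8=46; pred: 7+2-2=7
Step 8: prey: 46+13-9=50; pred: 7+3-2=8
Step 9: prey: 50+15-12=53; pred: 8+4-2=10
Step 10: prey: 53+15-15=53; pred: 10+5-3=12
Step 11: prey: 53+15-19=49; pred: 12+6-3=15
Max prey = 53 at step 9

Answer: 53 9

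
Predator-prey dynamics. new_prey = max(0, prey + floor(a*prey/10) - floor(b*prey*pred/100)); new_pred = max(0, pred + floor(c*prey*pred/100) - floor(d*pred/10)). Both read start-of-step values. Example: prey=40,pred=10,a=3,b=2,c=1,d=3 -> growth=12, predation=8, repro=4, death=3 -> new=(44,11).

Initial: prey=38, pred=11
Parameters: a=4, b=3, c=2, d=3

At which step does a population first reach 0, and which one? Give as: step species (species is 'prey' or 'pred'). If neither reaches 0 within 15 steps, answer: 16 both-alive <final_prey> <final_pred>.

Step 1: prey: 38+15-12=41; pred: 11+8-3=16
Step 2: prey: 41+16-19=38; pred: 16+13-4=25
Step 3: prey: 38+15-28=25; pred: 25+19-7=37
Step 4: prey: 25+10-27=8; pred: 37+18-11=44
Step 5: prey: 8+3-10=1; pred: 44+7-13=38
Step 6: prey: 1+0-1=0; pred: 38+0-11=27
First extinction: prey at step 6

Answer: 6 prey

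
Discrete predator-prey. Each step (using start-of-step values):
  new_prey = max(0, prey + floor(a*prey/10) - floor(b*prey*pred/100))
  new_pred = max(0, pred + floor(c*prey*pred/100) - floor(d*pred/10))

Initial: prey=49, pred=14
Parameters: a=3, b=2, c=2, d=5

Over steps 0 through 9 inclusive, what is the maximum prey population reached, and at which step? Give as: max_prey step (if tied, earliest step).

Step 1: prey: 49+14-13=50; pred: 14+13-7=20
Step 2: prey: 50+15-20=45; pred: 20+20-10=30
Step 3: prey: 45+13-27=31; pred: 30+27-15=42
Step 4: prey: 31+9-26=14; pred: 42+26-21=47
Step 5: prey: 14+4-13=5; pred: 47+13-23=37
Step 6: prey: 5+1-3=3; pred: 37+3-18=22
Step 7: prey: 3+0-1=2; pred: 22+1-11=12
Step 8: prey: 2+0-0=2; pred: 12+0-6=6
Step 9: prey: 2+0-0=2; pred: 6+0-3=3
Max prey = 50 at step 1

Answer: 50 1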